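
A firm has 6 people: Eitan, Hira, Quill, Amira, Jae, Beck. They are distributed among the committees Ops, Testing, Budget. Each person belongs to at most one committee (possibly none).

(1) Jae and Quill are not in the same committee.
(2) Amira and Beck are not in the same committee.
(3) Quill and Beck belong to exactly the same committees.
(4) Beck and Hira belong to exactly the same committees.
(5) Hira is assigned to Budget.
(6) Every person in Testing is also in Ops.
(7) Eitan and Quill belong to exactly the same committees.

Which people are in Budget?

From (5): Hira ∈ Budget.
(4): Beck matches Hira: Beck ∉ Ops.
(4): Beck matches Hira: Beck ∉ Testing.
(4): Beck matches Hira: Beck ∈ Budget.
(2): Amira ∉ Budget.
(3): Quill matches Beck: Quill ∉ Ops.
(3): Quill matches Beck: Quill ∉ Testing.
(3): Quill matches Beck: Quill ∈ Budget.
(7): Eitan matches Quill: Eitan ∉ Ops.
(7): Eitan matches Quill: Eitan ∉ Testing.
(7): Eitan matches Quill: Eitan ∈ Budget.
(1): Jae ∉ Budget.

Budget = {Beck, Eitan, Hira, Quill}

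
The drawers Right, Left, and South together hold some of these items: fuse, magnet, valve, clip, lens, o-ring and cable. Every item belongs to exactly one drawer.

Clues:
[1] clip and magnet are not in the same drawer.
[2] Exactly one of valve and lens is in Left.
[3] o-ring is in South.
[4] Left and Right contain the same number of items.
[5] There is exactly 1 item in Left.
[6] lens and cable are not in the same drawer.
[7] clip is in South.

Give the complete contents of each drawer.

Right = {magnet}; Left = {lens}; South = {cable, clip, fuse, o-ring, valve}

From (3): o-ring ∈ South.
From (7): clip ∈ South.
(1): magnet ∉ South.
Suppose fuse ∈ Right: no assignment then satisfies all the clues, so fuse ∉ Right.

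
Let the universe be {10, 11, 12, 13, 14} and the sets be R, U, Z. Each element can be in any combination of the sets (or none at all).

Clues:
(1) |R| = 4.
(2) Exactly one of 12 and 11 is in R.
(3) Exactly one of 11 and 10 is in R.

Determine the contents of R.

R = {10, 12, 13, 14}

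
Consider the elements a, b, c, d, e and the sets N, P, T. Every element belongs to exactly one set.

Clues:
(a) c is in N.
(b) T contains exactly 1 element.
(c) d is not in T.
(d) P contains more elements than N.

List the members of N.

From (a): c ∈ N.
From (c): d ∉ T.
Suppose a ∈ N: no assignment then satisfies all the clues, so a ∉ N.

N = {c}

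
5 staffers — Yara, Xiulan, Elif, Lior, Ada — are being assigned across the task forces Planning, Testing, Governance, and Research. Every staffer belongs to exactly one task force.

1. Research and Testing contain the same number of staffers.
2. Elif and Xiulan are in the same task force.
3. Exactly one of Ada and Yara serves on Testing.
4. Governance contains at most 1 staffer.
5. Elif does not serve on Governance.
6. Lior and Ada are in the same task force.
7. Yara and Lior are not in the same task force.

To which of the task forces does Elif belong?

Elif: Research

From (5): Elif ∉ Governance.
(2): Xiulan matches Elif: Xiulan ∉ Governance.
Suppose Elif ∈ Planning: no assignment then satisfies all the clues, so Elif ∉ Planning.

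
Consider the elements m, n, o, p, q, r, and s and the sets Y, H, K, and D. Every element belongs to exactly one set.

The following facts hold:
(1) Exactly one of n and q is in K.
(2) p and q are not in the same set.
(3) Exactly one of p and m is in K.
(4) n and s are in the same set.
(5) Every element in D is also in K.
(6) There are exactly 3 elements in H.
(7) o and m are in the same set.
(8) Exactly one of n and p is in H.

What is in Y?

Y = {p}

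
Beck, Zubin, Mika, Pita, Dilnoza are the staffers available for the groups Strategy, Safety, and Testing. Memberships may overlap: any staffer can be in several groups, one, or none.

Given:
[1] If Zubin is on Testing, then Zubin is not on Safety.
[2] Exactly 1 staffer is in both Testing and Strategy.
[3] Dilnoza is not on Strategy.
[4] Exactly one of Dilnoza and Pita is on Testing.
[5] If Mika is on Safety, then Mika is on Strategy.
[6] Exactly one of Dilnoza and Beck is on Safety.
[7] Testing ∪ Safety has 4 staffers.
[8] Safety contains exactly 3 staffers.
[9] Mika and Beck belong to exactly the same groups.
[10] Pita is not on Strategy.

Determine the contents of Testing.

From (3): Dilnoza ∉ Strategy.
From (10): Pita ∉ Strategy.
Suppose Beck ∈ Testing: no assignment then satisfies all the clues, so Beck ∉ Testing.

Testing = {Pita, Zubin}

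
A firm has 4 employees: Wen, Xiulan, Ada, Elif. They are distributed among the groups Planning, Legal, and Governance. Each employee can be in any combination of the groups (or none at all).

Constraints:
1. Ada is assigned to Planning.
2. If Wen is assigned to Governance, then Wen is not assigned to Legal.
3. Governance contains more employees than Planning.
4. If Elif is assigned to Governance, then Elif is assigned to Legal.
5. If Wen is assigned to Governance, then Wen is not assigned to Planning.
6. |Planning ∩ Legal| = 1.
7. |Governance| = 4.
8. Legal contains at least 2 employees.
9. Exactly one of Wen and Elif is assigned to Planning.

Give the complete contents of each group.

Planning = {Ada, Elif}; Legal = {Elif, Xiulan}; Governance = {Ada, Elif, Wen, Xiulan}

From (1): Ada ∈ Planning.
(7): only 4 candidates remain for Governance, so all are in.
(2): Wen ∉ Legal.
(4): Elif ∈ Legal.
(5): Wen ∉ Planning.
(9) (exactly one): Elif ∈ Planning.
Suppose Xiulan ∈ Planning: no assignment then satisfies all the clues, so Xiulan ∉ Planning.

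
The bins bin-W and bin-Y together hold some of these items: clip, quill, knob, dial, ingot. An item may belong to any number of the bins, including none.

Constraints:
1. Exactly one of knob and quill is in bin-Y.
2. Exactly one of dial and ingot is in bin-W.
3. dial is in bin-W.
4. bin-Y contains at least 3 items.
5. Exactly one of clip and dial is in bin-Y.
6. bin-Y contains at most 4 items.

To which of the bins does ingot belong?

ingot: bin-Y

From (3): dial ∈ bin-W.
(2) (exactly one): ingot ∉ bin-W.
Suppose ingot ∉ bin-Y: no assignment then satisfies all the clues, so ingot ∈ bin-Y.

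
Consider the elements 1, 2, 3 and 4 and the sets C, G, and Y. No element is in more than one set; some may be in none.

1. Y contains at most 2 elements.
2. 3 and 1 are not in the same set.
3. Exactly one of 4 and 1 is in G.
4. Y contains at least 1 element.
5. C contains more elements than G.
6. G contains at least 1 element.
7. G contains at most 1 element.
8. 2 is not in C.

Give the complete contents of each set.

From (8): 2 ∉ C.
Suppose 1 ∈ C: no assignment then satisfies all the clues, so 1 ∉ C.

C = {3, 4}; G = {1}; Y = {2}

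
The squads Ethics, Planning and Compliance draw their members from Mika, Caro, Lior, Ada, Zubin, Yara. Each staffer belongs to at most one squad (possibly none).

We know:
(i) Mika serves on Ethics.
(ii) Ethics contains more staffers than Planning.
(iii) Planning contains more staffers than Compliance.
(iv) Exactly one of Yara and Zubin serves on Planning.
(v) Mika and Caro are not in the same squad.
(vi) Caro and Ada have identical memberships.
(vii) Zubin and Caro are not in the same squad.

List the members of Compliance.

Compliance = {}

From (i): Mika ∈ Ethics.
(v): Caro ∉ Ethics.
(vi): Ada matches Caro: Ada ∉ Ethics.
Suppose Caro ∈ Compliance: no assignment then satisfies all the clues, so Caro ∉ Compliance.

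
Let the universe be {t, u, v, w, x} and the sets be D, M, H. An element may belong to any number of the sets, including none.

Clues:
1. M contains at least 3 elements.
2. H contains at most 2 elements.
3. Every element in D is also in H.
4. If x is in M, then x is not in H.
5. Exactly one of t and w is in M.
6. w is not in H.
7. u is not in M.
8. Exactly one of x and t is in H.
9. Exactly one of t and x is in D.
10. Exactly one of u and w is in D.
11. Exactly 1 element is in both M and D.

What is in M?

M = {t, v, x}

From (6): w ∉ H.
From (7): u ∉ M.
(3) contrapositive: w ∉ D.
(10) (exactly one): u ∈ D.
(3) with u ∈ D: u ∈ H.
Suppose t ∉ M: no assignment then satisfies all the clues, so t ∈ M.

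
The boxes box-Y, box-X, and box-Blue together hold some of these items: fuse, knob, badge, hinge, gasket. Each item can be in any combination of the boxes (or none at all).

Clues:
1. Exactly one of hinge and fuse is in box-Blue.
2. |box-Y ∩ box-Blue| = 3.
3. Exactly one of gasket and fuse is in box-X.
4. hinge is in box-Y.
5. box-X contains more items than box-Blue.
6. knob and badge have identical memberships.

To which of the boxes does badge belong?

badge: box-Blue, box-X, box-Y

From (4): hinge ∈ box-Y.
Suppose badge ∉ box-Y: no assignment then satisfies all the clues, so badge ∈ box-Y.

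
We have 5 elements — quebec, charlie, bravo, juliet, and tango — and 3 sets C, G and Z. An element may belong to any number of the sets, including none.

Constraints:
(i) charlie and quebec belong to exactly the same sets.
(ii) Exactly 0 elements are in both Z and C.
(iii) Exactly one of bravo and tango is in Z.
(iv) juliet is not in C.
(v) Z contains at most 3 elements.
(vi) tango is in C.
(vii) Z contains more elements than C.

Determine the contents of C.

From (iv): juliet ∉ C.
From (vi): tango ∈ C.
Suppose quebec ∈ C: no assignment then satisfies all the clues, so quebec ∉ C.

C = {tango}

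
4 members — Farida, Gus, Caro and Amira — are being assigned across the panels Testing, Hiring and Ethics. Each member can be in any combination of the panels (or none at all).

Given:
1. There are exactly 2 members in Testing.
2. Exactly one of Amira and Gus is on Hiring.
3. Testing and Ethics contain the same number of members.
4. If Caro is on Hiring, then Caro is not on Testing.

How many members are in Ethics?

2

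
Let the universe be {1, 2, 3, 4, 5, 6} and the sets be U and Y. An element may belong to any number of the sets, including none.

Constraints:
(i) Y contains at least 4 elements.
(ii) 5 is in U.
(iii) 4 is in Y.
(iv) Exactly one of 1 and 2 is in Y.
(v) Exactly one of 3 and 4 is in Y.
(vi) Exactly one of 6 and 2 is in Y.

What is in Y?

Y = {1, 4, 5, 6}

From (ii): 5 ∈ U.
From (iii): 4 ∈ Y.
(v) (exactly one): 3 ∉ Y.
Suppose 1 ∉ Y: no assignment then satisfies all the clues, so 1 ∈ Y.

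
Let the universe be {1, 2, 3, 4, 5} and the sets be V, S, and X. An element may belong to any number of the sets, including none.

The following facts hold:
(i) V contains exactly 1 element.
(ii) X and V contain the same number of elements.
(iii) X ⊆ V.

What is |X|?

1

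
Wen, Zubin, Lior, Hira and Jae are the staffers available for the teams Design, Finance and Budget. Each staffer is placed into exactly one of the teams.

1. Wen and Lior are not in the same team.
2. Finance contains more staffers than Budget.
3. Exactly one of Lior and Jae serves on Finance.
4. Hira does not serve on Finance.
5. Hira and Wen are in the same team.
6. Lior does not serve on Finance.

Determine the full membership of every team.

From (4): Hira ∉ Finance.
From (6): Lior ∉ Finance.
(3) (exactly one): Jae ∈ Finance.
(5): Wen matches Hira: Wen ∉ Finance.
Suppose Wen ∉ Design: no assignment then satisfies all the clues, so Wen ∈ Design.

Design = {Hira, Wen}; Finance = {Jae, Zubin}; Budget = {Lior}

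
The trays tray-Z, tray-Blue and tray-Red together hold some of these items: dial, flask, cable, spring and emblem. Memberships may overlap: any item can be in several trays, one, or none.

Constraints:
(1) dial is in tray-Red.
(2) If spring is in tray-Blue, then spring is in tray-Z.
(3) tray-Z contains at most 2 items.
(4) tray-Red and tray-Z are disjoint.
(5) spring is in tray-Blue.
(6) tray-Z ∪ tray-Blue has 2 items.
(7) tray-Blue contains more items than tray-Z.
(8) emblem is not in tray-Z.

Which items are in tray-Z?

From (1): dial ∈ tray-Red.
From (5): spring ∈ tray-Blue.
From (8): emblem ∉ tray-Z.
(2): spring ∈ tray-Z.
(4) (disjoint): dial ∉ tray-Z.
(4) (disjoint): spring ∉ tray-Red.
Suppose flask ∈ tray-Z: no assignment then satisfies all the clues, so flask ∉ tray-Z.

tray-Z = {spring}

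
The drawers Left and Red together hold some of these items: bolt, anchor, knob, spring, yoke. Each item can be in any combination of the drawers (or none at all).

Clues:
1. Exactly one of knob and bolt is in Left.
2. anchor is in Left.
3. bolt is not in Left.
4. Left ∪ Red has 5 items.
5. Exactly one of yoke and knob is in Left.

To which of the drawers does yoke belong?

yoke: Red

From (2): anchor ∈ Left.
From (3): bolt ∉ Left.
(1) (exactly one): knob ∈ Left.
(5) (exactly one): yoke ∉ Left.
Suppose yoke ∉ Red: no assignment then satisfies all the clues, so yoke ∈ Red.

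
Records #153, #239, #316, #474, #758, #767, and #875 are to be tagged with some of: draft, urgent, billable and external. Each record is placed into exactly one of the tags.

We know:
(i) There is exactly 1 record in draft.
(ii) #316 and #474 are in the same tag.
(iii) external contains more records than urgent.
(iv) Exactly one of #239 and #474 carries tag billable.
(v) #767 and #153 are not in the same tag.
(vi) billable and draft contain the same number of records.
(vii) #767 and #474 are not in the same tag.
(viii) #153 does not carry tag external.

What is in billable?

billable = {#239}

From (viii): #153 ∉ external.
Suppose #153 ∈ billable: no assignment then satisfies all the clues, so #153 ∉ billable.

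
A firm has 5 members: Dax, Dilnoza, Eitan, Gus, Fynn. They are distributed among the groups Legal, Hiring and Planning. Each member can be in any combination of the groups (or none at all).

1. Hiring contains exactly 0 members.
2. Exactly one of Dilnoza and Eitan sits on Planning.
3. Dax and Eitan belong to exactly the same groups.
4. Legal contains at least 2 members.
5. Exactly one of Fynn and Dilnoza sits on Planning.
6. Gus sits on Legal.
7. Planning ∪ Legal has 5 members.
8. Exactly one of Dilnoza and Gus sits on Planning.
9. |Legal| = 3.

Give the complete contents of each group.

Legal = {Dilnoza, Fynn, Gus}; Hiring = {}; Planning = {Dax, Eitan, Fynn, Gus}

From (6): Gus ∈ Legal.
(1): Hiring already has 0, so the rest are out.
Suppose Dax ∈ Legal: no assignment then satisfies all the clues, so Dax ∉ Legal.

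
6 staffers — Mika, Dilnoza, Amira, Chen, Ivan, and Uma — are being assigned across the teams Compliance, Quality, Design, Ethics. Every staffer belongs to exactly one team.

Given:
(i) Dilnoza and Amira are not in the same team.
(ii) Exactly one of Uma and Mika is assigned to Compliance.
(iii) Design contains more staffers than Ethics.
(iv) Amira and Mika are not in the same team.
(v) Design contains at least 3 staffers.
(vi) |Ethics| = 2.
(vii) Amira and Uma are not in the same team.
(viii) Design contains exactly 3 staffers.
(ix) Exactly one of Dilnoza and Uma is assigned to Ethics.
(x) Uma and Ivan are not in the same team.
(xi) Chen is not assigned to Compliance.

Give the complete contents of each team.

Compliance = {Uma}; Quality = {}; Design = {Amira, Chen, Ivan}; Ethics = {Dilnoza, Mika}

From (xi): Chen ∉ Compliance.
Suppose Mika ∈ Compliance: no assignment then satisfies all the clues, so Mika ∉ Compliance.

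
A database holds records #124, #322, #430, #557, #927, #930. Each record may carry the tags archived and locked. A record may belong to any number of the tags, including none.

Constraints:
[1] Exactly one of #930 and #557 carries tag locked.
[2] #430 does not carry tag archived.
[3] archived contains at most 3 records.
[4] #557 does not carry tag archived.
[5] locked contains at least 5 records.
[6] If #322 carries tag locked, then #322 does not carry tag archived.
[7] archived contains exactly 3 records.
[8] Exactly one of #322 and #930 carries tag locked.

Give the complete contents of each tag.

archived = {#124, #927, #930}; locked = {#124, #322, #430, #557, #927}

From (2): #430 ∉ archived.
From (4): #557 ∉ archived.
Suppose #124 ∉ archived: no assignment then satisfies all the clues, so #124 ∈ archived.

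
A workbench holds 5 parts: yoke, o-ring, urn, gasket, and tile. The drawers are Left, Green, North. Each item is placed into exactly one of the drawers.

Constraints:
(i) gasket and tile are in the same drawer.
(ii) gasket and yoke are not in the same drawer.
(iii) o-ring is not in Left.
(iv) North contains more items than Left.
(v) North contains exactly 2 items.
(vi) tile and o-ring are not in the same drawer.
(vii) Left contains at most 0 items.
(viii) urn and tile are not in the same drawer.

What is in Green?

Green = {o-ring, urn, yoke}

From (iii): o-ring ∉ Left.
(vii): Left already has 0, so the rest are out.
Suppose yoke ∉ Green: no assignment then satisfies all the clues, so yoke ∈ Green.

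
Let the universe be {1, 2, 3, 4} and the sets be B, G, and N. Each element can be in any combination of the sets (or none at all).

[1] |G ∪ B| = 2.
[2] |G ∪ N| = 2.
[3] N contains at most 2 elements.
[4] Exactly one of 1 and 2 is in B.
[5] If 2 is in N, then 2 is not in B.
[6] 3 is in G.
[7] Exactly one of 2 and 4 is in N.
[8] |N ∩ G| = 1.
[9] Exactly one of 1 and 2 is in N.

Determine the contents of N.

N = {2, 3}

From (6): 3 ∈ G.
Suppose 1 ∈ N: no assignment then satisfies all the clues, so 1 ∉ N.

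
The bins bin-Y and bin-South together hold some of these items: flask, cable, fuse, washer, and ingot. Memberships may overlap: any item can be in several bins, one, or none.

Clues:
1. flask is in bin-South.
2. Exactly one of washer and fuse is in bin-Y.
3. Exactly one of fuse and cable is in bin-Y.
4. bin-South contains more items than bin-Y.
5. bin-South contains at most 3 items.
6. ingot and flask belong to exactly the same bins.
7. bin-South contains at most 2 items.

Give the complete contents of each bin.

bin-Y = {fuse}; bin-South = {flask, ingot}

From (1): flask ∈ bin-South.
(6): ingot matches flask: ingot ∈ bin-South.
(7): bin-South already has 2, so the rest are out.
Suppose flask ∈ bin-Y: no assignment then satisfies all the clues, so flask ∉ bin-Y.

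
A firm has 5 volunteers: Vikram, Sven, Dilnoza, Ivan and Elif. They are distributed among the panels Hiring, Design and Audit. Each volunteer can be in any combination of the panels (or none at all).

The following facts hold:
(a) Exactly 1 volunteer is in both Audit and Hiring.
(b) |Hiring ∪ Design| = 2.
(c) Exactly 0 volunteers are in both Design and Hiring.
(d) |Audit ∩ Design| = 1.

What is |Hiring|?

1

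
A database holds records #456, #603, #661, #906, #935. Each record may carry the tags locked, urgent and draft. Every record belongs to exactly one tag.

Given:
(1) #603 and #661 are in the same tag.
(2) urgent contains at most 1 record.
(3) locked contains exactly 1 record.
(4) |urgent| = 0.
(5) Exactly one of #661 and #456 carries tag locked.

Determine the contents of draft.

draft = {#603, #661, #906, #935}

(4): urgent already has 0, so the rest are out.
Suppose #456 ∈ draft: no assignment then satisfies all the clues, so #456 ∉ draft.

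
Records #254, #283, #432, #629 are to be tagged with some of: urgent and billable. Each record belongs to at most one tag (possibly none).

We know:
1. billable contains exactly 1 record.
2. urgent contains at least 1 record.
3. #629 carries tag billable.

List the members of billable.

billable = {#629}

From (3): #629 ∈ billable.
(1): billable already has 1, so the rest are out.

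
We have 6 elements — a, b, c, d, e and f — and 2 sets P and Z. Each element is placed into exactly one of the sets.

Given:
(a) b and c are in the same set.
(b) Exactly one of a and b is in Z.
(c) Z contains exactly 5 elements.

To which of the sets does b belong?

b: Z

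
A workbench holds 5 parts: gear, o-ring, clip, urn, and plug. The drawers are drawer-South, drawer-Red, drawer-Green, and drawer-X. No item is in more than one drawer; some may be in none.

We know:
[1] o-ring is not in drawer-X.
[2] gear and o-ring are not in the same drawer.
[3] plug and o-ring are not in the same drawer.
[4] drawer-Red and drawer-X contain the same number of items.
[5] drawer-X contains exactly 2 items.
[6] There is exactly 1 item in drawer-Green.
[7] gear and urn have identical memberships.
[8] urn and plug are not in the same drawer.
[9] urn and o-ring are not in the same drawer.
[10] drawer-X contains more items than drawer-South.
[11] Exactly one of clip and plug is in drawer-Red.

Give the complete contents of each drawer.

drawer-South = {}; drawer-Red = {clip, o-ring}; drawer-Green = {plug}; drawer-X = {gear, urn}

From (1): o-ring ∉ drawer-X.
Suppose gear ∈ drawer-South: no assignment then satisfies all the clues, so gear ∉ drawer-South.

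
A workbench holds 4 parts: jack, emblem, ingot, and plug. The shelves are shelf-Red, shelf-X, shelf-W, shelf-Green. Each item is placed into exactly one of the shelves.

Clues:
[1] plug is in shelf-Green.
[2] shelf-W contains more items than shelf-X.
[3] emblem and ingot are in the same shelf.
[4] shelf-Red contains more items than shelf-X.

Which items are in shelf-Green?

shelf-Green = {plug}

From (1): plug ∈ shelf-Green.
Suppose jack ∈ shelf-Green: no assignment then satisfies all the clues, so jack ∉ shelf-Green.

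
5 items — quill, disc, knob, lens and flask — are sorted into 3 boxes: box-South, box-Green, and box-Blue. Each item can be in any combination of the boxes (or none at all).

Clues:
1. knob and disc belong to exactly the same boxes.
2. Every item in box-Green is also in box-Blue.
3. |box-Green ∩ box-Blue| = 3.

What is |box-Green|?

3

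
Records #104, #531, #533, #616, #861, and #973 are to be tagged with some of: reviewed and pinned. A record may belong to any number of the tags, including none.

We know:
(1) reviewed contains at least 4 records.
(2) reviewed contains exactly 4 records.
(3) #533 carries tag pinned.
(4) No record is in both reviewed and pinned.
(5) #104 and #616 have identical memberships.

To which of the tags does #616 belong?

#616: reviewed

From (3): #533 ∈ pinned.
(4) (disjoint): #533 ∉ reviewed.
Suppose #616 ∉ reviewed: no assignment then satisfies all the clues, so #616 ∈ reviewed.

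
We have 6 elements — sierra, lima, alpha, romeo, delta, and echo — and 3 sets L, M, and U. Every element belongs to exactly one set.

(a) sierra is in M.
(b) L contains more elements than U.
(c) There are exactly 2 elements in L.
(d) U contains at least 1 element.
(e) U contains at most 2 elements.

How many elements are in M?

3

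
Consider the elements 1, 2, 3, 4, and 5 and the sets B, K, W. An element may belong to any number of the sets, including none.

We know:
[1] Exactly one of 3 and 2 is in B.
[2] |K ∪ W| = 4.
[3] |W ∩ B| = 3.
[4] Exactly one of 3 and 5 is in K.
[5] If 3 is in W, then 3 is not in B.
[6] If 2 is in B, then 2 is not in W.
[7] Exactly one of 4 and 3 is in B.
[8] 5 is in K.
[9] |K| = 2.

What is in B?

From (8): 5 ∈ K.
(4) (exactly one): 3 ∉ K.
Suppose 1 ∉ B: no assignment then satisfies all the clues, so 1 ∈ B.

B = {1, 2, 4, 5}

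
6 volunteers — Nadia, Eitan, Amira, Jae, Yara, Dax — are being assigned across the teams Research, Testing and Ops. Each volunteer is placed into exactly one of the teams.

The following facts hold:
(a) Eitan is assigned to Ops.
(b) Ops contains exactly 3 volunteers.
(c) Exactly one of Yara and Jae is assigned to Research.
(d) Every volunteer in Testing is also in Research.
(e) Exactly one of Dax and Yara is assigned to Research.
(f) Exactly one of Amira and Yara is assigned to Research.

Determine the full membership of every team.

Research = {Amira, Dax, Jae}; Testing = {}; Ops = {Eitan, Nadia, Yara}

From (a): Eitan ∈ Ops.
Suppose Nadia ∈ Research: no assignment then satisfies all the clues, so Nadia ∉ Research.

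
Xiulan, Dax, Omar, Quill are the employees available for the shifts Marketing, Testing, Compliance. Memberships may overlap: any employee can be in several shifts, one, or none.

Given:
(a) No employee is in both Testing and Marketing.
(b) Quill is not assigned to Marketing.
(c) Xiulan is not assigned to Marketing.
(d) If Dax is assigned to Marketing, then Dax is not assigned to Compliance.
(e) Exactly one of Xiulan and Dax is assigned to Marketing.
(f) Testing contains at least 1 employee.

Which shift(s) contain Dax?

Dax: Marketing

From (b): Quill ∉ Marketing.
From (c): Xiulan ∉ Marketing.
(e) (exactly one): Dax ∈ Marketing.
(a) (disjoint): Dax ∉ Testing.
(d): Dax ∉ Compliance.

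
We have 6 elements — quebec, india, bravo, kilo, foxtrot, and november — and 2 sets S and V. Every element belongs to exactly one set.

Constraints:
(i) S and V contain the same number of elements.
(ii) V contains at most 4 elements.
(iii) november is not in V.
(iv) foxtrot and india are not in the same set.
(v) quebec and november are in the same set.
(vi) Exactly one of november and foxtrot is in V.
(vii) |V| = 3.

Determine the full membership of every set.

S = {india, november, quebec}; V = {bravo, foxtrot, kilo}

From (iii): november ∉ V.
(v): quebec matches november: quebec ∉ V.
(vi) (exactly one): foxtrot ∈ V.
Only one set left: quebec ∈ S.
Only one set left: november ∈ S.
(iv): india ∉ V.
(vii): only 3 candidates remain for V, so all are in.
Only one set left: india ∈ S.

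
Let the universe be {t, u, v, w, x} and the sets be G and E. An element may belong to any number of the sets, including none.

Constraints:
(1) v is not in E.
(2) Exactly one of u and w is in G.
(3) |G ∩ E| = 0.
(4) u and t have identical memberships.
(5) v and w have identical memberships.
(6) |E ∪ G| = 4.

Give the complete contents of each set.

G = {v, w}; E = {t, u}

From (1): v ∉ E.
(5): w matches v: w ∉ E.
Suppose t ∈ G: no assignment then satisfies all the clues, so t ∉ G.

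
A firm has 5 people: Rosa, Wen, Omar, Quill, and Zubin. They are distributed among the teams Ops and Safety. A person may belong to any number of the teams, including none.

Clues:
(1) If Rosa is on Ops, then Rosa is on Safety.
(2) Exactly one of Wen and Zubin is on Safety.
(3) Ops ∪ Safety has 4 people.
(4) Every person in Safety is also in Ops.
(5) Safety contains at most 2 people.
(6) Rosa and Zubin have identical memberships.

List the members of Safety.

Safety = {Rosa, Zubin}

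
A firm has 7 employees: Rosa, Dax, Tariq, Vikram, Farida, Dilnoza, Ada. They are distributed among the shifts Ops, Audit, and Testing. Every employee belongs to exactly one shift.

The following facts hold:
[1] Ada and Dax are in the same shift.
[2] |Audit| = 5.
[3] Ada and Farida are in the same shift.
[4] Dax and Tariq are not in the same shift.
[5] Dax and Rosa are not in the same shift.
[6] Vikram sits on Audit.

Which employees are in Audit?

Audit = {Ada, Dax, Dilnoza, Farida, Vikram}

From (6): Vikram ∈ Audit.
Suppose Rosa ∈ Audit: no assignment then satisfies all the clues, so Rosa ∉ Audit.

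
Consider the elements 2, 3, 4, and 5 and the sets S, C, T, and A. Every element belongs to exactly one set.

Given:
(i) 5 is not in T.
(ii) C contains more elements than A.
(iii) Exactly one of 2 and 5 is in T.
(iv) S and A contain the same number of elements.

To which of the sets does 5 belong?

5: C

From (i): 5 ∉ T.
(iii) (exactly one): 2 ∈ T.
Suppose 5 ∈ S: no assignment then satisfies all the clues, so 5 ∉ S.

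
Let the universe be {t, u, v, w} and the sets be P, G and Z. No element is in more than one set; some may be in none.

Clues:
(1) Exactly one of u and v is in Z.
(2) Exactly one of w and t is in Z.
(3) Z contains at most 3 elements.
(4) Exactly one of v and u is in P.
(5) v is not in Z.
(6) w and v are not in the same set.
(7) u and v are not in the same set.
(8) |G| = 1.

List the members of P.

P = {v}

From (5): v ∉ Z.
(1) (exactly one): u ∈ Z.
(4) (exactly one): v ∈ P.
(6): w ∉ P.
Suppose t ∈ P: no assignment then satisfies all the clues, so t ∉ P.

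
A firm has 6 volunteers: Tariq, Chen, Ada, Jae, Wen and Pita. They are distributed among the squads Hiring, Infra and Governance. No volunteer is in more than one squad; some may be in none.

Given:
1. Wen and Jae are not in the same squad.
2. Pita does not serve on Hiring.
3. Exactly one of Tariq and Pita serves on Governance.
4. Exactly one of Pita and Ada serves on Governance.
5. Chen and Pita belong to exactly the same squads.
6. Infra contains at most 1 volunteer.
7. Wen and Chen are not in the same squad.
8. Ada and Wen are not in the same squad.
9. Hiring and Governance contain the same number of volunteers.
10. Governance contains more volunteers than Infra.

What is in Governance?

From (2): Pita ∉ Hiring.
(5): Chen matches Pita: Chen ∉ Hiring.
Suppose Tariq ∈ Governance: no assignment then satisfies all the clues, so Tariq ∉ Governance.

Governance = {Chen, Pita}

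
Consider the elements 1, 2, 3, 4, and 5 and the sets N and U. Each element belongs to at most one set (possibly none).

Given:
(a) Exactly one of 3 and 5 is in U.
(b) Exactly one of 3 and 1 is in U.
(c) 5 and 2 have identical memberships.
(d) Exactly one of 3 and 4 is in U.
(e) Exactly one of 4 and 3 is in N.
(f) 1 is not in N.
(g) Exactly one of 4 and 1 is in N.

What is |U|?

1

From (f): 1 ∉ N.
(g) (exactly one): 4 ∈ N.
(d) (exactly one): 3 ∈ U.
(a) (exactly one): 5 ∉ U.
(b) (exactly one): 1 ∉ U.
(c): 2 matches 5: 2 ∉ U.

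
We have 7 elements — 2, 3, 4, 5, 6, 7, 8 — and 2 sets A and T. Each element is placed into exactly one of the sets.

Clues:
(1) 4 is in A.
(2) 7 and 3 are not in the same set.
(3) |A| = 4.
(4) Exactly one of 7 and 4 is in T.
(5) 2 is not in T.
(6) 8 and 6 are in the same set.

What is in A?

A = {2, 3, 4, 5}

From (1): 4 ∈ A.
From (5): 2 ∉ T.
(4) (exactly one): 7 ∈ T.
Only one set left: 2 ∈ A.
(2): 3 ∉ T.
Only one set left: 3 ∈ A.
Suppose 5 ∉ A: no assignment then satisfies all the clues, so 5 ∈ A.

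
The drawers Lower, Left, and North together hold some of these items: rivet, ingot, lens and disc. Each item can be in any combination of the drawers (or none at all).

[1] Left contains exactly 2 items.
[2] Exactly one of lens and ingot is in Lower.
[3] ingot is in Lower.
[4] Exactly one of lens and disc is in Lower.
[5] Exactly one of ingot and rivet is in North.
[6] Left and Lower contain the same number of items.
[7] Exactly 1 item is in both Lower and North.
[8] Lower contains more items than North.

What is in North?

North = {ingot}

From (3): ingot ∈ Lower.
(2) (exactly one): lens ∉ Lower.
(4) (exactly one): disc ∈ Lower.
Suppose rivet ∈ North: no assignment then satisfies all the clues, so rivet ∉ North.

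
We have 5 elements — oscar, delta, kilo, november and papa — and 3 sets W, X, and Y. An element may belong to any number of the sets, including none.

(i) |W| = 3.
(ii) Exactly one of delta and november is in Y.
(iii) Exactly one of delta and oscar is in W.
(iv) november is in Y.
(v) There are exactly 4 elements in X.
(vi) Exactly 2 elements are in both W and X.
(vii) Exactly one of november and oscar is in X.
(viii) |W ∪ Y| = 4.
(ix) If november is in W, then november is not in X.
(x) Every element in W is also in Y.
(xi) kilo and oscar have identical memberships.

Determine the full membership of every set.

From (iv): november ∈ Y.
(ii) (exactly one): delta ∉ Y.
(x) contrapositive: delta ∉ W.
(iii) (exactly one): oscar ∈ W.
(x) with oscar ∈ W: oscar ∈ Y.
(xi): kilo matches oscar: kilo ∈ W.
(xi): kilo matches oscar: kilo ∈ Y.
Suppose oscar ∉ X: no assignment then satisfies all the clues, so oscar ∈ X.

W = {kilo, november, oscar}; X = {delta, kilo, oscar, papa}; Y = {kilo, november, oscar, papa}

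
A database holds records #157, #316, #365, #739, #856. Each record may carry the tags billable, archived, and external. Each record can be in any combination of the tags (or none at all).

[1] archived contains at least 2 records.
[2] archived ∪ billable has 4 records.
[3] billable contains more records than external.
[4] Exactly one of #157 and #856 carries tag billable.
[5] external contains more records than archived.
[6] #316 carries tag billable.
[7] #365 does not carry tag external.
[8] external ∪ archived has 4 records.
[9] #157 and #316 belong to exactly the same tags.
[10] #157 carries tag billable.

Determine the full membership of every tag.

billable = {#157, #316, #365, #739}; archived = {#365, #739}; external = {#157, #316, #739}

From (6): #316 ∈ billable.
From (7): #365 ∉ external.
From (10): #157 ∈ billable.
(4) (exactly one): #856 ∉ billable.
Suppose #157 ∈ archived: no assignment then satisfies all the clues, so #157 ∉ archived.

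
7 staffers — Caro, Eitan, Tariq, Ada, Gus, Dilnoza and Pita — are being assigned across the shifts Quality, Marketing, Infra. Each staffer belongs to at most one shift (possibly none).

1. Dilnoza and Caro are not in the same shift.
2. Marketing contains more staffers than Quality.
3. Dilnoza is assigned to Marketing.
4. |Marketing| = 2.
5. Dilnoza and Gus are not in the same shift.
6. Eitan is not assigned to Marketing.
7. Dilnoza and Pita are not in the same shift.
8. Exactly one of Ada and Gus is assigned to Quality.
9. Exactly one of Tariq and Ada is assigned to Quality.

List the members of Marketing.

Marketing = {Dilnoza, Tariq}

From (3): Dilnoza ∈ Marketing.
From (6): Eitan ∉ Marketing.
(1): Caro ∉ Marketing.
(5): Gus ∉ Marketing.
(7): Pita ∉ Marketing.
Suppose Tariq ∉ Marketing: no assignment then satisfies all the clues, so Tariq ∈ Marketing.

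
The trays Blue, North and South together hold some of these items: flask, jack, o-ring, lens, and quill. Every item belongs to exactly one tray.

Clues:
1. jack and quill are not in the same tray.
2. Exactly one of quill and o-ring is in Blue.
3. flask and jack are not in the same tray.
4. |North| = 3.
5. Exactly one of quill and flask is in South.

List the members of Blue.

Blue = {quill}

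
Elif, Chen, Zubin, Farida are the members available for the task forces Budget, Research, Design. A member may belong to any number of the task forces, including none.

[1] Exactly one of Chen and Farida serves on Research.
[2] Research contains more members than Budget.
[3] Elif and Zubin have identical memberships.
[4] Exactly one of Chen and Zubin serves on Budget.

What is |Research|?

3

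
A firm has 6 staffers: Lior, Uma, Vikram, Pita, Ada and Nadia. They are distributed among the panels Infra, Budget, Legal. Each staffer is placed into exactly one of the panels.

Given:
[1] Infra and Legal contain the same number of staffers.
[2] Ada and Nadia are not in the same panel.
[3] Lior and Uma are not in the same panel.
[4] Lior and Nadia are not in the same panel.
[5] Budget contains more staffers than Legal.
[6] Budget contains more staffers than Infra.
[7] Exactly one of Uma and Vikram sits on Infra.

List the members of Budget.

Budget = {Ada, Lior, Pita, Vikram}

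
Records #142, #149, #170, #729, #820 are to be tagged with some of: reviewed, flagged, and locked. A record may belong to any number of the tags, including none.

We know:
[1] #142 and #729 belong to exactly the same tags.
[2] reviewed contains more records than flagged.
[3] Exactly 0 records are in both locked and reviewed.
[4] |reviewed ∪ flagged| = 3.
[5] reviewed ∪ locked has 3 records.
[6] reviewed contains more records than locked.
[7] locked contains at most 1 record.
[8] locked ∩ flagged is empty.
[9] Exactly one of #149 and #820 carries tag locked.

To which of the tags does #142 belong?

#142: reviewed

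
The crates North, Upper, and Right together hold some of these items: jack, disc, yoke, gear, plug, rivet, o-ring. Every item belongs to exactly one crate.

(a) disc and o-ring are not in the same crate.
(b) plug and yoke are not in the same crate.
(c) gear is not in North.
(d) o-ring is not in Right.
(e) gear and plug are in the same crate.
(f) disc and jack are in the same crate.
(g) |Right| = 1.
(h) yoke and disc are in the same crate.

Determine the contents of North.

North = {disc, jack, yoke}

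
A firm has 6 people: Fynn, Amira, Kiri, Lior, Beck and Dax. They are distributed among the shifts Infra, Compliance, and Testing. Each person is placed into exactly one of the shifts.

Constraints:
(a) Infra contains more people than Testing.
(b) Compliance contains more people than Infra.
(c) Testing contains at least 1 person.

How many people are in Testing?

1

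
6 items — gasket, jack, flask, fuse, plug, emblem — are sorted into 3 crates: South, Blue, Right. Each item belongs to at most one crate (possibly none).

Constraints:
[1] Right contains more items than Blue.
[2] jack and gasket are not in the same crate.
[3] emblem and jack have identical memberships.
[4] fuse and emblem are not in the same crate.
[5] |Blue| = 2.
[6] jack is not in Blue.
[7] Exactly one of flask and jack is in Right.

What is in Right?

Right = {emblem, jack, plug}

From (6): jack ∉ Blue.
(3): emblem matches jack: emblem ∉ Blue.
Suppose gasket ∈ Right: no assignment then satisfies all the clues, so gasket ∉ Right.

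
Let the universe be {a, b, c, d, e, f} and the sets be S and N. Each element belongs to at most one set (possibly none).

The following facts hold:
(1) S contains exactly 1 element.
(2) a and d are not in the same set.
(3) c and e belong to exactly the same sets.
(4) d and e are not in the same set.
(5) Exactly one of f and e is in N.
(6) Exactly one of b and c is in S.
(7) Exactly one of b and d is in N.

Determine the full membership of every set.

S = {b}; N = {d, f}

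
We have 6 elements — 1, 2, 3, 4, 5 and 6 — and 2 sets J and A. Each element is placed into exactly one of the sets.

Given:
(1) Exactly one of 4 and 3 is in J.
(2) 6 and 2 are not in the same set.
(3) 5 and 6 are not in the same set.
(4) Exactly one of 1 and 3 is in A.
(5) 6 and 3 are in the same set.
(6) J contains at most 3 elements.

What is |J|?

2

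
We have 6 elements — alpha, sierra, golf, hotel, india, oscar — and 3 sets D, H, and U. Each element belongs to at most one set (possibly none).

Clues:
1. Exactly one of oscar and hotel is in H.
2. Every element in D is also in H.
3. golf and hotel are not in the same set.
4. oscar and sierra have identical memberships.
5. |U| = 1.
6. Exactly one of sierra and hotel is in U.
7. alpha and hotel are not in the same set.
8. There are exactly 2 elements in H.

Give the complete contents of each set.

D = {}; H = {oscar, sierra}; U = {hotel}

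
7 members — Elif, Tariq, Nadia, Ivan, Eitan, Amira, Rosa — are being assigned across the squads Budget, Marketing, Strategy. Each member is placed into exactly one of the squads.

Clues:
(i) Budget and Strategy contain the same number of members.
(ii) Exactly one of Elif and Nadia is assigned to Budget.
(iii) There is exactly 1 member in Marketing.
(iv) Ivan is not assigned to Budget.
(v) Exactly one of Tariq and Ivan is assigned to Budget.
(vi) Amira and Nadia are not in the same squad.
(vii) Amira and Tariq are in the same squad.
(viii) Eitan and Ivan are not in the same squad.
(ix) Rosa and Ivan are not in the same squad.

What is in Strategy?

Strategy = {Eitan, Nadia, Rosa}

From (iv): Ivan ∉ Budget.
(v) (exactly one): Tariq ∈ Budget.
(vii): Amira matches Tariq: Amira ∈ Budget.
(vi): Nadia ∉ Budget.
(ii) (exactly one): Elif ∈ Budget.
Suppose Nadia ∉ Strategy: no assignment then satisfies all the clues, so Nadia ∈ Strategy.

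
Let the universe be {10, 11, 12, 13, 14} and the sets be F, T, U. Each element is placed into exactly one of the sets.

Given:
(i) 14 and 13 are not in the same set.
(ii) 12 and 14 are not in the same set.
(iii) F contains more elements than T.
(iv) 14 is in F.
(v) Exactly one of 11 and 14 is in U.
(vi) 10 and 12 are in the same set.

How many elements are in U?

4

From (iv): 14 ∈ F.
(i): 13 ∉ F.
(ii): 12 ∉ F.
(v) (exactly one): 11 ∈ U.
(vi): 10 matches 12: 10 ∉ F.
Suppose 10 ∈ T: no assignment then satisfies all the clues, so 10 ∉ T.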